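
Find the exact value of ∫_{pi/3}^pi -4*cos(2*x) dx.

sqrt(3)

An antiderivative is F(x) = -2*sin(2*x).
Then F(pi) - F(pi/3) = (0) - (-sqrt(3)) = sqrt(3).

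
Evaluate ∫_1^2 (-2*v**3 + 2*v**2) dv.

-17/6

By the power rule, an antiderivative is F(v) = -v**4/2 + 2*v**3/3.
Then F(2) - F(1) = (-8/3) - (1/6) = -17/6.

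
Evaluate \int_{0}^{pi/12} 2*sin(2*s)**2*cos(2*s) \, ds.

Let u = sin(2*s), so du = 2*cos(2*s) ds. When s = 0, u = 0; when s = pi/12, u = 1/2.
The integral becomes ∫ u**2 du from 0 to 1/2, with antiderivative u**3/3.
Back in s: F(s) = sin(2*s)**3/3.
Then F(pi/12) - F(0) = (1/24) - (0) = 1/24.

1/24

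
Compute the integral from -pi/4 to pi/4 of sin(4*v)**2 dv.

pi/4

Use the identity sin^2(4*v) = (1 - cos(8*v))/2.
An antiderivative is F(v) = v/2 - sin(8*v)/16.
Then F(pi/4) - F(-pi/4) = (pi/8) - (-pi/8) = pi/4.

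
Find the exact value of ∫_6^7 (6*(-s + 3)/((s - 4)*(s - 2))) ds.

Factor the denominator: s**2 - 6*s + 8 = (s - 2)(s - 4).
Partial fractions: 6*(-s + 3)/((s - 4)*(s - 2)) = -3/(s - 2) - 3/(s - 4).
An antiderivative is F(s) = -3*log(s - 4) - 3*log(s - 2).
Then F(7) - F(6) = (-3*log(5) - 3*log(3)) - (-9*log(2)) = -3*log(5) - 3*log(3) + 9*log(2).

-3*log(5) - 3*log(3) + 9*log(2)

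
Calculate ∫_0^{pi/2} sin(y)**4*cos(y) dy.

1/5

Let u = sin(y), so du = cos(y) dy. When y = 0, u = 0; when y = pi/2, u = 1.
The integral becomes ∫ u**4 du from 0 to 1, with antiderivative u**5/5.
Back in y: F(y) = sin(y)**5/5.
Then F(pi/2) - F(0) = (1/5) - (0) = 1/5.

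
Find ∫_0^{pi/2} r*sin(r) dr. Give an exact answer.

Integrate by parts once (u = r, dv = sin(r) dr).
An antiderivative is F(r) = -r*cos(r) + sin(r).
Then F(pi/2) - F(0) = (1) - (0) = 1.

1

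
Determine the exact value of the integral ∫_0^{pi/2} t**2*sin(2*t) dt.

Integrate by parts twice (u = t^2, dv = sin(2*t) dt).
An antiderivative is F(t) = -t**2*cos(2*t)/2 + t*sin(2*t)/2 + cos(2*t)/4.
Then F(pi/2) - F(0) = (-1/4 + pi**2/8) - (1/4) = -1/2 + pi**2/8.

-1/2 + pi**2/8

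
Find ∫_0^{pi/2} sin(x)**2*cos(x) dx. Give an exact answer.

1/3

Let u = sin(x), so du = cos(x) dx. When x = 0, u = 0; when x = pi/2, u = 1.
The integral becomes ∫ u**2 du from 0 to 1, with antiderivative u**3/3.
Back in x: F(x) = sin(x)**3/3.
Then F(pi/2) - F(0) = (1/3) - (0) = 1/3.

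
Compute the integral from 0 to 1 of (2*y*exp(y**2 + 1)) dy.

Let u = y**2 + 1, so du = 2*y dy. When y = 0, u = 1; when y = 1, u = 2.
The integral becomes ∫ exp(u) du from 1 to 2, with antiderivative exp(u).
Back in y: F(y) = exp(y**2 + 1).
Then F(1) - F(0) = (exp(2)) - (exp(1)) = -exp(1) + exp(2).

-exp(1) + exp(2)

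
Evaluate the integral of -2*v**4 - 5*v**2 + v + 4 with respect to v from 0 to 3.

-1257/10

By the power rule, an antiderivative is F(v) = -2*v**5/5 - 5*v**3/3 + v**2/2 + 4*v.
Then F(3) - F(0) = (-1257/10) - (0) = -1257/10.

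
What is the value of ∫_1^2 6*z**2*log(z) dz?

-14/3 + 16*log(2)

Integrate by parts once (u = ln z, dv = 6*z**2 dz).
An antiderivative is F(z) = 2*z**3*(3*log(z) - 1)/3.
Then F(2) - F(1) = (-16/3 + 16*log(2)) - (-2/3) = -14/3 + 16*log(2).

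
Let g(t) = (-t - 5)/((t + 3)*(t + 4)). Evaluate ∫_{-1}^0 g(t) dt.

Factor the denominator: t**2 + 7*t + 12 = (t + 4)(t + 3).
Partial fractions: (-t - 5)/((t + 3)*(t + 4)) = 1/(t + 4) - 2/(t + 3).
An antiderivative is F(t) = -2*log(t + 3) + log(t + 4).
Then F(0) - F(-1) = (log(4/9)) - (log(3/4)) = log(16/27).

log(16/27)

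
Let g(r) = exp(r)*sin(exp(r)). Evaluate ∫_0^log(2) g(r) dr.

Let u = exp(r), so du = exp(r) dr. When r = 0, u = 1; when r = log(2), u = 2.
The integral becomes ∫ sin(u) du from 1 to 2, with antiderivative -cos(u).
Back in r: F(r) = -cos(exp(r)).
Then F(log(2)) - F(0) = (-cos(2)) - (-cos(1)) = -cos(2) + cos(1).

-cos(2) + cos(1)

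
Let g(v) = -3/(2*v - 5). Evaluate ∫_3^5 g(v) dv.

An antiderivative is F(v) = -3*log(2*v - 5)/2.
Then F(5) - F(3) = (-3*log(5)/2) - (0) = -3*log(5)/2.

-3*log(5)/2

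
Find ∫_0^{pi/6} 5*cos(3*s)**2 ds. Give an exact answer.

Use the identity cos^2(3*s) = (1 + cos(6*s))/2.
An antiderivative is F(s) = 5*s/2 + 5*sin(6*s)/12.
Then F(pi/6) - F(0) = (5*pi/12) - (0) = 5*pi/12.

5*pi/12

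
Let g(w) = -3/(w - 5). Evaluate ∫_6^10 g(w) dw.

-3*log(5)

An antiderivative is F(w) = -3*log(w - 5).
Then F(10) - F(6) = (-3*log(5)) - (0) = -3*log(5).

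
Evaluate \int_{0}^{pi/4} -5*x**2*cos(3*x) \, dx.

5*sqrt(2)*(-9*pi**2 + 32 + 24*pi)/864

Integrate by parts twice (u = x^2, dv = -5*cos(3*x) dx).
An antiderivative is F(x) = -5*x**2*sin(3*x)/3 - 10*x*cos(3*x)/9 + 10*sin(3*x)/27.
Then F(pi/4) - F(0) = (5*sqrt(2)*(-9*pi**2 + 32 + 24*pi)/864) - (0) = 5*sqrt(2)*(-9*pi**2 + 32 + 24*pi)/864.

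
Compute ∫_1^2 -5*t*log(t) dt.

15/4 - 10*log(2)

Integrate by parts once (u = ln t, dv = -5*t dt).
An antiderivative is F(t) = -5*t**2*(2*log(t) - 1)/4.
Then F(2) - F(1) = (5 - 10*log(2)) - (5/4) = 15/4 - 10*log(2).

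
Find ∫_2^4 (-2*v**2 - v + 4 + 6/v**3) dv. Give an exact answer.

By the power rule, an antiderivative is F(v) = -2*v**3/3 - v**2/2 + 4*v - 3/v**2.
Then F(4) - F(2) = (-1673/48) - (-1/12) = -1669/48.

-1669/48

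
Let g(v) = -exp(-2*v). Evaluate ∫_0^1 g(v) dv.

An antiderivative is F(v) = exp(-2*v)/2.
Then F(1) - F(0) = (exp(-2)/2) - (1/2) = (1 - exp(2))*exp(-2)/2.

(1 - exp(2))*exp(-2)/2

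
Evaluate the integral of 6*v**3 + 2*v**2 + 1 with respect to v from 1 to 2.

By the power rule, an antiderivative is F(v) = 3*v**4/2 + 2*v**3/3 + v.
Then F(2) - F(1) = (94/3) - (19/6) = 169/6.

169/6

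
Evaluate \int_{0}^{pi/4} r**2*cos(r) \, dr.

sqrt(2)*(-32 + pi**2 + 8*pi)/32

Integrate by parts twice (u = r^2, dv = cos(r) dr).
An antiderivative is F(r) = r**2*sin(r) + 2*r*cos(r) - 2*sin(r).
Then F(pi/4) - F(0) = (sqrt(2)*(-32 + pi**2 + 8*pi)/32) - (0) = sqrt(2)*(-32 + pi**2 + 8*pi)/32.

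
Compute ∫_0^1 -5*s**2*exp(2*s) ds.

5/4 - 5*exp(2)/4

Integrate by parts twice (u = s^2, dv = -5*exp(2*s) ds).
An antiderivative is F(s) = (-10*s**2 + 10*s - 5)*exp(2*s)/4.
Then F(1) - F(0) = (-5*exp(2)/4) - (-5/4) = 5/4 - 5*exp(2)/4.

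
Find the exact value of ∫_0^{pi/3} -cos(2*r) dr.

An antiderivative is F(r) = -sin(2*r)/2.
Then F(pi/3) - F(0) = (-sqrt(3)/4) - (0) = -sqrt(3)/4.

-sqrt(3)/4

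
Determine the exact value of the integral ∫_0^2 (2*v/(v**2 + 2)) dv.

log(3)

Let u = v**2 + 2, so du = 2*v dv. When v = 0, u = 2; when v = 2, u = 6.
The integral becomes ∫ 1/u du from 2 to 6, with antiderivative log(u).
Back in v: F(v) = log(v**2 + 2).
Then F(2) - F(0) = (log(6)) - (log(2)) = log(3).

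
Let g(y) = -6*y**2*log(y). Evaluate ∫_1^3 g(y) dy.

Integrate by parts once (u = ln y, dv = -6*y**2 dy).
An antiderivative is F(y) = -2*y**3*(3*log(y) - 1)/3.
Then F(3) - F(1) = (18 - 54*log(3)) - (2/3) = 52/3 - 54*log(3).

52/3 - 54*log(3)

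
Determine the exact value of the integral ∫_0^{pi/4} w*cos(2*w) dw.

-1/4 + pi/8

Integrate by parts once (u = w, dv = cos(2*w) dw).
An antiderivative is F(w) = w*sin(2*w)/2 + cos(2*w)/4.
Then F(pi/4) - F(0) = (pi/8) - (1/4) = -1/4 + pi/8.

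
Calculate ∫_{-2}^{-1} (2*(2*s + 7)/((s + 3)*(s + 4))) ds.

Factor the denominator: s**2 + 7*s + 12 = (s + 4)(s + 3).
Partial fractions: 2*(2*s + 7)/((s + 3)*(s + 4)) = 2/(s + 4) + 2/(s + 3).
An antiderivative is F(s) = 2*log(s + 3) + 2*log(s + 4).
Then F(-1) - F(-2) = (log(36)) - (log(4)) = log(9).

log(9)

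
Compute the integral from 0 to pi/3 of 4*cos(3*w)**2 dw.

Use the identity cos^2(3*w) = (1 + cos(6*w))/2.
An antiderivative is F(w) = 2*w + sin(6*w)/3.
Then F(pi/3) - F(0) = (2*pi/3) - (0) = 2*pi/3.

2*pi/3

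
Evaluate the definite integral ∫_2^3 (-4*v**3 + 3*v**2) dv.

By the power rule, an antiderivative is F(v) = -v**4 + v**3.
Then F(3) - F(2) = (-54) - (-8) = -46.

-46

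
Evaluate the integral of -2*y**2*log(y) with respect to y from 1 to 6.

Integrate by parts once (u = ln y, dv = -2*y**2 dy).
An antiderivative is F(y) = -2*y**3*(3*log(y) - 1)/9.
Then F(6) - F(1) = (-144*log(3) - 144*log(2) + 48) - (2/9) = -144*log(3) - 144*log(2) + 430/9.

-144*log(3) - 144*log(2) + 430/9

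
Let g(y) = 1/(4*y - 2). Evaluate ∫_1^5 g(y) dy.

An antiderivative is F(y) = log(4*y - 2)/4.
Then F(5) - F(1) = (log(18)/4) - (log(2)/4) = log(3)/2.

log(3)/2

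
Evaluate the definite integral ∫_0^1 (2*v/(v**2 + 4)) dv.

log(5/4)

Let u = v**2 + 4, so du = 2*v dv. When v = 0, u = 4; when v = 1, u = 5.
The integral becomes ∫ 1/u du from 4 to 5, with antiderivative log(u).
Back in v: F(v) = log(v**2 + 4).
Then F(1) - F(0) = (log(5)) - (log(4)) = log(5/4).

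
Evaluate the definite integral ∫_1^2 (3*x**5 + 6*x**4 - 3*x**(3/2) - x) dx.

By the power rule, an antiderivative is F(x) = x**6/2 - 6*x**(5/2)/5 + 6*x**5/5 - x**2/2.
Then F(2) - F(1) = (342/5 - 24*sqrt(2)/5) - (0) = 342/5 - 24*sqrt(2)/5.

342/5 - 24*sqrt(2)/5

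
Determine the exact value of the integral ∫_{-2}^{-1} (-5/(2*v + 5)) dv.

An antiderivative is F(v) = -5*log(2*v + 5)/2.
Then F(-1) - F(-2) = (-5*log(3)/2) - (0) = -5*log(3)/2.

-5*log(3)/2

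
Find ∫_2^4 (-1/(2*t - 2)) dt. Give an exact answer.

-log(6)/2 + log(2)/2

An antiderivative is F(t) = -log(2*t - 2)/2.
Then F(4) - F(2) = (-log(6)/2) - (-log(2)/2) = -log(6)/2 + log(2)/2.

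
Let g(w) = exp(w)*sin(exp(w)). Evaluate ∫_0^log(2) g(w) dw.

Let u = exp(w), so du = exp(w) dw. When w = 0, u = 1; when w = log(2), u = 2.
The integral becomes ∫ sin(u) du from 1 to 2, with antiderivative -cos(u).
Back in w: F(w) = -cos(exp(w)).
Then F(log(2)) - F(0) = (-cos(2)) - (-cos(1)) = -cos(2) + cos(1).

-cos(2) + cos(1)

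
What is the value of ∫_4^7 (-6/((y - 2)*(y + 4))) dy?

Factor the denominator: y**2 + 2*y - 8 = (y + 4)(y - 2).
Partial fractions: -6/((y - 2)*(y + 4)) = 1/(y + 4) - 1/(y - 2).
An antiderivative is F(y) = -log(y - 2) + log(y + 4).
Then F(7) - F(4) = (log(11/5)) - (log(4)) = log(11/20).

log(11/20)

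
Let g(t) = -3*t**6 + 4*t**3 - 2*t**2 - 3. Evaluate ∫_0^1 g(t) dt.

-65/21

By the power rule, an antiderivative is F(t) = -3*t**7/7 + t**4 - 2*t**3/3 - 3*t.
Then F(1) - F(0) = (-65/21) - (0) = -65/21.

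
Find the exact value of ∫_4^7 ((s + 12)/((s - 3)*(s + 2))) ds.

-2*log(3) + 8*log(2)

Factor the denominator: s**2 - s - 6 = (s + 2)(s - 3).
Partial fractions: (s + 12)/((s - 3)*(s + 2)) = -2/(s + 2) + 3/(s - 3).
An antiderivative is F(s) = 3*log(s - 3) - 2*log(s + 2).
Then F(7) - F(4) = (log(64/81)) - (-log(36)) = -2*log(3) + 8*log(2).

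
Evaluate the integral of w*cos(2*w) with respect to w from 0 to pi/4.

-1/4 + pi/8

Integrate by parts once (u = w, dv = cos(2*w) dw).
An antiderivative is F(w) = w*sin(2*w)/2 + cos(2*w)/4.
Then F(pi/4) - F(0) = (pi/8) - (1/4) = -1/4 + pi/8.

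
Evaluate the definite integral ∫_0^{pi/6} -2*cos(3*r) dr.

An antiderivative is F(r) = -2*sin(3*r)/3.
Then F(pi/6) - F(0) = (-2/3) - (0) = -2/3.

-2/3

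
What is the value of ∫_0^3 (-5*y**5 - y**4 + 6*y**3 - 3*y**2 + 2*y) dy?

By the power rule, an antiderivative is F(y) = -5*y**6/6 - y**5/5 + 3*y**4/2 - y**3 + y**2.
Then F(3) - F(0) = (-2763/5) - (0) = -2763/5.

-2763/5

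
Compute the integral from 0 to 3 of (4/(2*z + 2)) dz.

An antiderivative is F(z) = 2*log(2*z + 2).
Then F(3) - F(0) = (log(64)) - (log(4)) = log(16).

log(16)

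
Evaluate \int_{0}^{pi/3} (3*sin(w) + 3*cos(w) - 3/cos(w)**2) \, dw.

An antiderivative is F(w) = 3*sin(w) - 3*cos(w) - 3*tan(w).
Then F(pi/3) - F(0) = (-3*sqrt(3)/2 - 3/2) - (-3) = 3/2 - 3*sqrt(3)/2.

3/2 - 3*sqrt(3)/2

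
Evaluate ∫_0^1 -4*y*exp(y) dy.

-4

Integrate by parts once (u = y, dv = -4*exp(y) dy).
An antiderivative is F(y) = (-4*y + 4)*exp(y).
Then F(1) - F(0) = (0) - (4) = -4.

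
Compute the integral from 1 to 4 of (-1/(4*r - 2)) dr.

-log(14)/4 + log(2)/4

An antiderivative is F(r) = -log(4*r - 2)/4.
Then F(4) - F(1) = (-log(14)/4) - (-log(2)/4) = -log(14)/4 + log(2)/4.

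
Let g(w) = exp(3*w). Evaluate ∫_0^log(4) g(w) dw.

21

Let u = exp(w), so du = exp(w) dw. When w = 0, u = 1; when w = log(4), u = 4.
The integral becomes ∫ u**2 du from 1 to 4, with antiderivative u**3/3.
Back in w: F(w) = exp(3*w)/3.
Then F(log(4)) - F(0) = (64/3) - (1/3) = 21.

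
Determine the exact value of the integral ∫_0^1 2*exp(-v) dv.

2 - 2*exp(-1)

An antiderivative is F(v) = -2*exp(-v).
Then F(1) - F(0) = (-2*exp(-1)) - (-2) = 2 - 2*exp(-1).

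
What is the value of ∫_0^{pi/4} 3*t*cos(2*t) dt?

-3/4 + 3*pi/8

Integrate by parts once (u = t, dv = 3*cos(2*t) dt).
An antiderivative is F(t) = 3*t*sin(2*t)/2 + 3*cos(2*t)/4.
Then F(pi/4) - F(0) = (3*pi/8) - (3/4) = -3/4 + 3*pi/8.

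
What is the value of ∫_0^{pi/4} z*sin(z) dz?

sqrt(2)*(4 - pi)/8

Integrate by parts once (u = z, dv = sin(z) dz).
An antiderivative is F(z) = -z*cos(z) + sin(z).
Then F(pi/4) - F(0) = (sqrt(2)*(4 - pi)/8) - (0) = sqrt(2)*(4 - pi)/8.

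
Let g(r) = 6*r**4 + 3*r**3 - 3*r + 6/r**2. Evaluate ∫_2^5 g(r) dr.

By the power rule, an antiderivative is F(r) = 6*r**5/5 + 3*r**4/4 - 3*r**2/2 - 6/r.
Then F(5) - F(2) = (83601/20) - (207/5) = 82773/20.

82773/20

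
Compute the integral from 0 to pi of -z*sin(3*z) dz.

-pi/3

Integrate by parts once (u = z, dv = -sin(3*z) dz).
An antiderivative is F(z) = z*cos(3*z)/3 - sin(3*z)/9.
Then F(pi) - F(0) = (-pi/3) - (0) = -pi/3.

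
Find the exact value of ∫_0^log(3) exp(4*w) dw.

20

Let u = exp(w), so du = exp(w) dw. When w = 0, u = 1; when w = log(3), u = 3.
The integral becomes ∫ u**3 du from 1 to 3, with antiderivative u**4/4.
Back in w: F(w) = exp(4*w)/4.
Then F(log(3)) - F(0) = (81/4) - (1/4) = 20.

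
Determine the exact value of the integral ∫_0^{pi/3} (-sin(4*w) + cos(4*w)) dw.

-3/8 - sqrt(3)/8

An antiderivative is F(w) = sin(4*w)/4 + cos(4*w)/4.
Then F(pi/3) - F(0) = (-sqrt(3)/8 - 1/8) - (1/4) = -3/8 - sqrt(3)/8.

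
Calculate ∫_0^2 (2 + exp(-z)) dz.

5 - exp(-2)

An antiderivative is F(z) = 2*z - exp(-z).
Then F(2) - F(0) = (4 - exp(-2)) - (-1) = 5 - exp(-2).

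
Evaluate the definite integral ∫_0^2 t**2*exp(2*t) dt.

Integrate by parts twice (u = t^2, dv = exp(2*t) dt).
An antiderivative is F(t) = (2*t**2 - 2*t + 1)*exp(2*t)/4.
Then F(2) - F(0) = (5*exp(4)/4) - (1/4) = -1/4 + 5*exp(4)/4.

-1/4 + 5*exp(4)/4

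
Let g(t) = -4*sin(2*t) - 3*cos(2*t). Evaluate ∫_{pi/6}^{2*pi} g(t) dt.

An antiderivative is F(t) = -3*sin(2*t)/2 + 2*cos(2*t).
Then F(2*pi) - F(pi/6) = (2) - (1 - 3*sqrt(3)/4) = 1 + 3*sqrt(3)/4.

1 + 3*sqrt(3)/4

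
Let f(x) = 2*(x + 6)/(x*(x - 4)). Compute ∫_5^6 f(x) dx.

Factor the denominator: x**2 - 4*x = x(x - 4).
Partial fractions: 2*(x + 6)/(x*(x - 4)) = -3/x + 5/(x - 4).
An antiderivative is F(x) = -3*log(x) + 5*log(x - 4).
Then F(6) - F(5) = (log(4/27)) - (-3*log(5)) = -3*log(3) + 2*log(2) + 3*log(5).

-3*log(3) + 2*log(2) + 3*log(5)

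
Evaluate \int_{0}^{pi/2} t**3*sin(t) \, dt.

Integrate by parts 3 times (u = t^3, dv = sin(t) dt).
An antiderivative is F(t) = -t**3*cos(t) + 3*t**2*sin(t) + 6*t*cos(t) - 6*sin(t).
Then F(pi/2) - F(0) = (-6 + 3*pi**2/4) - (0) = -6 + 3*pi**2/4.

-6 + 3*pi**2/4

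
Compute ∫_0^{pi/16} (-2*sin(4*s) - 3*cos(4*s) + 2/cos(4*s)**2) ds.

An antiderivative is F(s) = -3*sin(4*s)/4 + cos(4*s)/2 + tan(4*s)/2.
Then F(pi/16) - F(0) = (1/2 - sqrt(2)/8) - (1/2) = -sqrt(2)/8.

-sqrt(2)/8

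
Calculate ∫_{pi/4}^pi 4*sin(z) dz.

An antiderivative is F(z) = -4*cos(z).
Then F(pi) - F(pi/4) = (4) - (-2*sqrt(2)) = 2*sqrt(2) + 4.

2*sqrt(2) + 4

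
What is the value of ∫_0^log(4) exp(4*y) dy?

Let u = exp(y), so du = exp(y) dy. When y = 0, u = 1; when y = log(4), u = 4.
The integral becomes ∫ u**3 du from 1 to 4, with antiderivative u**4/4.
Back in y: F(y) = exp(4*y)/4.
Then F(log(4)) - F(0) = (64) - (1/4) = 255/4.

255/4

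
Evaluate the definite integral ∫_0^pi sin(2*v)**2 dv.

Use the identity sin^2(2*v) = (1 - cos(4*v))/2.
An antiderivative is F(v) = v/2 - sin(4*v)/8.
Then F(pi) - F(0) = (pi/2) - (0) = pi/2.

pi/2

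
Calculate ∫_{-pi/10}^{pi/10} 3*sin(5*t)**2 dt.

Use the identity sin^2(5*t) = (1 - cos(10*t))/2.
An antiderivative is F(t) = 3*t/2 - 3*sin(10*t)/20.
Then F(pi/10) - F(-pi/10) = (3*pi/20) - (-3*pi/20) = 3*pi/10.

3*pi/10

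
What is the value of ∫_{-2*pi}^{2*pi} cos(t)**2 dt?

2*pi

Use the identity cos^2(t) = (1 + cos(2*t))/2.
An antiderivative is F(t) = t/2 + sin(2*t)/4.
Then F(2*pi) - F(-2*pi) = (pi) - (-pi) = 2*pi.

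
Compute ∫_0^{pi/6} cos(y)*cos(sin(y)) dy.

Let u = sin(y), so du = cos(y) dy. When y = 0, u = 0; when y = pi/6, u = 1/2.
The integral becomes ∫ cos(u) du from 0 to 1/2, with antiderivative sin(u).
Back in y: F(y) = sin(sin(y)).
Then F(pi/6) - F(0) = (sin(1/2)) - (0) = sin(1/2).

sin(1/2)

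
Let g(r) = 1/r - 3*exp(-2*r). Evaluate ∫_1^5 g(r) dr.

An antiderivative is F(r) = log(r) + 3*exp(-2*r)/2.
Then F(5) - F(1) = (3*exp(-10)/2 + log(5)) - (3*exp(-2)/2) = -3*exp(-2)/2 + 3*exp(-10)/2 + log(5).

-3*exp(-2)/2 + 3*exp(-10)/2 + log(5)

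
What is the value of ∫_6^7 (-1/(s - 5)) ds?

An antiderivative is F(s) = -log(s - 5).
Then F(7) - F(6) = (-log(2)) - (0) = -log(2).

-log(2)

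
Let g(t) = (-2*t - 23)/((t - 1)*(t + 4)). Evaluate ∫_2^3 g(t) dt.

-8*log(2) - 3*log(3) + 3*log(7)

Factor the denominator: t**2 + 3*t - 4 = (t + 4)(t - 1).
Partial fractions: (-2*t - 23)/((t - 1)*(t + 4)) = 3/(t + 4) - 5/(t - 1).
An antiderivative is F(t) = -5*log(t - 1) + 3*log(t + 4).
Then F(3) - F(2) = (-5*log(2) + 3*log(7)) - (3*log(2) + 3*log(3)) = -8*log(2) - 3*log(3) + 3*log(7).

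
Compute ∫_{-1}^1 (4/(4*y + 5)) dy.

log(9)

An antiderivative is F(y) = log(4*y + 5).
Then F(1) - F(-1) = (log(9)) - (0) = log(9).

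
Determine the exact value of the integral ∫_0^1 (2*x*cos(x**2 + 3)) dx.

Let u = x**2 + 3, so du = 2*x dx. When x = 0, u = 3; when x = 1, u = 4.
The integral becomes ∫ cos(u) du from 3 to 4, with antiderivative sin(u).
Back in x: F(x) = sin(x**2 + 3).
Then F(1) - F(0) = (sin(4)) - (sin(3)) = sin(4) - sin(3).

sin(4) - sin(3)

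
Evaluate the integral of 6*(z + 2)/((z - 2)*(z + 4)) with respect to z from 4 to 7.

-10*log(2) + 2*log(11) + 4*log(5)

Factor the denominator: z**2 + 2*z - 8 = (z + 4)(z - 2).
Partial fractions: 6*(z + 2)/((z - 2)*(z + 4)) = 2/(z + 4) + 4/(z - 2).
An antiderivative is F(z) = 4*log(z - 2) + 2*log(z + 4).
Then F(7) - F(4) = (2*log(11) + 4*log(5)) - (10*log(2)) = -10*log(2) + 2*log(11) + 4*log(5).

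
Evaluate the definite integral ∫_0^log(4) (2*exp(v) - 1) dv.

6 - log(4)

An antiderivative is F(v) = -v + 2*exp(v).
Then F(log(4)) - F(0) = (8 - log(4)) - (2) = 6 - log(4).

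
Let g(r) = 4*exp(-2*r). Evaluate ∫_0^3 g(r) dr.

2 - 2*exp(-6)

An antiderivative is F(r) = -2*exp(-2*r).
Then F(3) - F(0) = (-2*exp(-6)) - (-2) = 2 - 2*exp(-6).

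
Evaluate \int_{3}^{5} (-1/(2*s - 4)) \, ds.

An antiderivative is F(s) = -log(2*s - 4)/2.
Then F(5) - F(3) = (-log(6)/2) - (-log(2)/2) = -log(6)/2 + log(2)/2.

-log(6)/2 + log(2)/2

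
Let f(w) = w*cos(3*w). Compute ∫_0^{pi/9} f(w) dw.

Integrate by parts once (u = w, dv = cos(3*w) dw).
An antiderivative is F(w) = w*sin(3*w)/3 + cos(3*w)/9.
Then F(pi/9) - F(0) = (1/18 + sqrt(3)*pi/54) - (1/9) = -1/18 + sqrt(3)*pi/54.

-1/18 + sqrt(3)*pi/54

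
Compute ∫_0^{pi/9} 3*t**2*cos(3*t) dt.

Integrate by parts twice (u = t^2, dv = 3*cos(3*t) dt).
An antiderivative is F(t) = t**2*sin(3*t) + 2*t*cos(3*t)/3 - 2*sin(3*t)/9.
Then F(pi/9) - F(0) = (-sqrt(3)/9 + sqrt(3)*pi**2/162 + pi/27) - (0) = -sqrt(3)/9 + sqrt(3)*pi**2/162 + pi/27.

-sqrt(3)/9 + sqrt(3)*pi**2/162 + pi/27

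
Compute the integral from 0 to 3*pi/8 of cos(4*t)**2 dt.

3*pi/16

Use the identity cos^2(4*t) = (1 + cos(8*t))/2.
An antiderivative is F(t) = t/2 + sin(8*t)/16.
Then F(3*pi/8) - F(0) = (3*pi/16) - (0) = 3*pi/16.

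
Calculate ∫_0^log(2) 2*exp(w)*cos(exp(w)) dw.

-2*sin(1) + 2*sin(2)

Let u = exp(w), so du = exp(w) dw. When w = 0, u = 1; when w = log(2), u = 2.
The integral becomes 2·∫ cos(u) du from 1 to 2, with antiderivative 2*sin(u).
Back in w: F(w) = 2*sin(exp(w)).
Then F(log(2)) - F(0) = (2*sin(2)) - (2*sin(1)) = -2*sin(1) + 2*sin(2).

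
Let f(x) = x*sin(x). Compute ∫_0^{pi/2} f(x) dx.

1

Integrate by parts once (u = x, dv = sin(x) dx).
An antiderivative is F(x) = -x*cos(x) + sin(x).
Then F(pi/2) - F(0) = (1) - (0) = 1.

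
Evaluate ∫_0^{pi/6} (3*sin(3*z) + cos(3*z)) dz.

An antiderivative is F(z) = sin(3*z)/3 - cos(3*z).
Then F(pi/6) - F(0) = (1/3) - (-1) = 4/3.

4/3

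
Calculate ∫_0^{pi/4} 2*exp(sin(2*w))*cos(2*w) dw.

-1 + E

Let u = sin(2*w), so du = 2*cos(2*w) dw. When w = 0, u = 0; when w = pi/4, u = 1.
The integral becomes ∫ exp(u) du from 0 to 1, with antiderivative exp(u).
Back in w: F(w) = exp(sin(2*w)).
Then F(pi/4) - F(0) = (E) - (1) = -1 + E.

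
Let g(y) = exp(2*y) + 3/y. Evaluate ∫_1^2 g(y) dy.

An antiderivative is F(y) = exp(2*y)/2 + 3*log(y).
Then F(2) - F(1) = (log(8) + exp(4)/2) - (exp(2)/2) = -exp(2)/2 + log(8) + exp(4)/2.

-exp(2)/2 + log(8) + exp(4)/2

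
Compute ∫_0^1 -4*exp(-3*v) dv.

-4/3 + 4*exp(-3)/3

An antiderivative is F(v) = 4*exp(-3*v)/3.
Then F(1) - F(0) = (4*exp(-3)/3) - (4/3) = -4/3 + 4*exp(-3)/3.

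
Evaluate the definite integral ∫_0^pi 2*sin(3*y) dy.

An antiderivative is F(y) = -2*cos(3*y)/3.
Then F(pi) - F(0) = (2/3) - (-2/3) = 4/3.

4/3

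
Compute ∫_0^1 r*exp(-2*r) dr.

Integrate by parts once (u = r, dv = exp(-2*r) dr).
An antiderivative is F(r) = (-2*r - 1)*exp(-2*r)/4.
Then F(1) - F(0) = (-3*exp(-2)/4) - (-1/4) = (-3 + exp(2))*exp(-2)/4.

(-3 + exp(2))*exp(-2)/4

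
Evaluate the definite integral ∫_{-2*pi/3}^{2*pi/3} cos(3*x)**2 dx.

2*pi/3

Use the identity cos^2(3*x) = (1 + cos(6*x))/2.
An antiderivative is F(x) = x/2 + sin(6*x)/12.
Then F(2*pi/3) - F(-2*pi/3) = (pi/3) - (-pi/3) = 2*pi/3.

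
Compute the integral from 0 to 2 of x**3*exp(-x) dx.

6 - 38*exp(-2)

Integrate by parts 3 times (u = x^3, dv = exp(-x) dx).
An antiderivative is F(x) = (-x**3 - 3*x**2 - 6*x - 6)*exp(-x).
Then F(2) - F(0) = (-38*exp(-2)) - (-6) = 6 - 38*exp(-2).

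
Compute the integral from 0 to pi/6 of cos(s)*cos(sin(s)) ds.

sin(1/2)

Let u = sin(s), so du = cos(s) ds. When s = 0, u = 0; when s = pi/6, u = 1/2.
The integral becomes ∫ cos(u) du from 0 to 1/2, with antiderivative sin(u).
Back in s: F(s) = sin(sin(s)).
Then F(pi/6) - F(0) = (sin(1/2)) - (0) = sin(1/2).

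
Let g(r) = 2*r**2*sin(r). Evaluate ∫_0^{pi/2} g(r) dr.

Integrate by parts twice (u = r^2, dv = 2*sin(r) dr).
An antiderivative is F(r) = -2*r**2*cos(r) + 4*r*sin(r) + 4*cos(r).
Then F(pi/2) - F(0) = (2*pi) - (4) = -4 + 2*pi.

-4 + 2*pi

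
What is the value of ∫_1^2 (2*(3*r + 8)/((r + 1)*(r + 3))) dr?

-7*log(2) + log(5) + 5*log(3)

Factor the denominator: r**2 + 4*r + 3 = (r + 3)(r + 1).
Partial fractions: 2*(3*r + 8)/((r + 1)*(r + 3)) = 1/(r + 3) + 5/(r + 1).
An antiderivative is F(r) = 5*log(r + 1) + log(r + 3).
Then F(2) - F(1) = (log(5) + 5*log(3)) - (7*log(2)) = -7*log(2) + log(5) + 5*log(3).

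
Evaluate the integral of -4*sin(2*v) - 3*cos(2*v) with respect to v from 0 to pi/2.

-4

An antiderivative is F(v) = -3*sin(2*v)/2 + 2*cos(2*v).
Then F(pi/2) - F(0) = (-2) - (2) = -4.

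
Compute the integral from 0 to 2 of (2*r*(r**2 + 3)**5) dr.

58460/3

Let u = r**2 + 3, so du = 2*r dr. When r = 0, u = 3; when r = 2, u = 7.
The integral becomes ∫ u**5 du from 3 to 7, with antiderivative u**6/6.
Back in r: F(r) = (r**2 + 3)**6/6.
Then F(2) - F(0) = (117649/6) - (243/2) = 58460/3.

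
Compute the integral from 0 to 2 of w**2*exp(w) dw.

-2 + 2*exp(2)

Integrate by parts twice (u = w^2, dv = exp(w) dw).
An antiderivative is F(w) = (w**2 - 2*w + 2)*exp(w).
Then F(2) - F(0) = (2*exp(2)) - (2) = -2 + 2*exp(2).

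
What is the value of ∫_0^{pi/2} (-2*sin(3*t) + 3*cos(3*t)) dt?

-5/3

An antiderivative is F(t) = sin(3*t) + 2*cos(3*t)/3.
Then F(pi/2) - F(0) = (-1) - (2/3) = -5/3.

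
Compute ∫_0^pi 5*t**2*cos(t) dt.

-10*pi

Integrate by parts twice (u = t^2, dv = 5*cos(t) dt).
An antiderivative is F(t) = 5*t**2*sin(t) + 10*t*cos(t) - 10*sin(t).
Then F(pi) - F(0) = (-10*pi) - (0) = -10*pi.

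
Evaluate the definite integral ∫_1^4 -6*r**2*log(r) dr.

Integrate by parts once (u = ln r, dv = -6*r**2 dr).
An antiderivative is F(r) = -2*r**3*(3*log(r) - 1)/3.
Then F(4) - F(1) = (128/3 - 256*log(2)) - (2/3) = 42 - 256*log(2).

42 - 256*log(2)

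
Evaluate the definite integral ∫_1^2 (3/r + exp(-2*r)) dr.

An antiderivative is F(r) = 3*log(r) - exp(-2*r)/2.
Then F(2) - F(1) = (-exp(-4)/2 + 3*log(2)) - (-exp(-2)/2) = (-1 + exp(2) + 6*exp(4)*log(2))*exp(-4)/2.

(-1 + exp(2) + 6*exp(4)*log(2))*exp(-4)/2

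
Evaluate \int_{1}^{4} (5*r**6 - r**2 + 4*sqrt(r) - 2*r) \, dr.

By the power rule, an antiderivative is F(r) = 5*r**7/7 + 8*r**(3/2)/3 - r**3/3 - r**2.
Then F(4) - F(1) = (81808/7) - (43/21) = 245381/21.

245381/21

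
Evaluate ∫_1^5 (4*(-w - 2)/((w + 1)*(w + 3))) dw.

Factor the denominator: w**2 + 4*w + 3 = (w + 3)(w + 1).
Partial fractions: 4*(-w - 2)/((w + 1)*(w + 3)) = -2/(w + 3) - 2/(w + 1).
An antiderivative is F(w) = -2*log(w + 1) - 2*log(w + 3).
Then F(5) - F(1) = (-8*log(2) - 2*log(3)) - (-log(64)) = -log(36).

-log(36)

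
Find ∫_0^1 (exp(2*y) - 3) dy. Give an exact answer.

-7/2 + exp(2)/2

An antiderivative is F(y) = exp(2*y)/2 - 3*y.
Then F(1) - F(0) = (-3 + exp(2)/2) - (1/2) = -7/2 + exp(2)/2.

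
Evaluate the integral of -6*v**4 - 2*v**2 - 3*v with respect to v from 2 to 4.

-18686/15

By the power rule, an antiderivative is F(v) = -6*v**5/5 - 2*v**3/3 - 3*v**2/2.
Then F(4) - F(2) = (-19432/15) - (-746/15) = -18686/15.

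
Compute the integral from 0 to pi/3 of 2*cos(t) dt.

sqrt(3)

An antiderivative is F(t) = 2*sin(t).
Then F(pi/3) - F(0) = (sqrt(3)) - (0) = sqrt(3).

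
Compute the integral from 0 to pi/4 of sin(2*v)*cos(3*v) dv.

-2/5 + 3*sqrt(2)/10

Use the identity sin(2*v)cos(3*v) = [sin(5*v) + sin(-v)]/2.
An antiderivative is F(v) = cos(v)/2 - cos(5*v)/10.
Then F(pi/4) - F(0) = (3*sqrt(2)/10) - (2/5) = -2/5 + 3*sqrt(2)/10.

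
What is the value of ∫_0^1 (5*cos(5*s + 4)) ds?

sin(9) - sin(4)

Let u = 5*s + 4, so du = 5 ds. When s = 0, u = 4; when s = 1, u = 9.
The integral becomes ∫ cos(u) du from 4 to 9, with antiderivative sin(u).
Back in s: F(s) = sin(5*s + 4).
Then F(1) - F(0) = (sin(9)) - (sin(4)) = sin(9) - sin(4).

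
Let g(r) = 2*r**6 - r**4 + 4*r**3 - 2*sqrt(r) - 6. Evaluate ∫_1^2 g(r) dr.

By the power rule, an antiderivative is F(r) = 2*r**7/7 - r**5/5 + r**4 - 4*r**(3/2)/3 - 6*r.
Then F(2) - F(1) = (1196/35 - 8*sqrt(2)/3) - (-656/105) = 4244/105 - 8*sqrt(2)/3.

4244/105 - 8*sqrt(2)/3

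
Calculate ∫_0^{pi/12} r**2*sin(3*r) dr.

-2/27 - sqrt(2)*pi**2/864 + sqrt(2)*pi/108 + sqrt(2)/27

Integrate by parts twice (u = r^2, dv = sin(3*r) dr).
An antiderivative is F(r) = -r**2*cos(3*r)/3 + 2*r*sin(3*r)/9 + 2*cos(3*r)/27.
Then F(pi/12) - F(0) = (sqrt(2)*(-pi**2 + 8*pi + 32)/864) - (2/27) = -2/27 - sqrt(2)*pi**2/864 + sqrt(2)*pi/108 + sqrt(2)/27.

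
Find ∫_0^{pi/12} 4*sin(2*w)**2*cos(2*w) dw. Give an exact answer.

1/12

Let u = sin(2*w), so du = 2*cos(2*w) dw. When w = 0, u = 0; when w = pi/12, u = 1/2.
The integral becomes 2·∫ u**2 du from 0 to 1/2, with antiderivative 2*u**3/3.
Back in w: F(w) = 2*sin(2*w)**3/3.
Then F(pi/12) - F(0) = (1/12) - (0) = 1/12.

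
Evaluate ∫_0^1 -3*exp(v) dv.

An antiderivative is F(v) = -3*exp(v).
Then F(1) - F(0) = (-3*E) - (-3) = 3 - 3*E.

3 - 3*E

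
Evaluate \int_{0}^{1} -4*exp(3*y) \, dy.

An antiderivative is F(y) = -4*exp(3*y)/3.
Then F(1) - F(0) = (-4*exp(3)/3) - (-4/3) = 4/3 - 4*exp(3)/3.

4/3 - 4*exp(3)/3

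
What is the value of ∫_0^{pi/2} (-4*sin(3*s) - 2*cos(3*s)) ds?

An antiderivative is F(s) = -2*sin(3*s)/3 + 4*cos(3*s)/3.
Then F(pi/2) - F(0) = (2/3) - (4/3) = -2/3.

-2/3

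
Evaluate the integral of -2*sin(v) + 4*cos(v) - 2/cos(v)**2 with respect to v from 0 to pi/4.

-4 + 3*sqrt(2)

An antiderivative is F(v) = 4*sin(v) + 2*cos(v) - 2*tan(v).
Then F(pi/4) - F(0) = (-2 + 3*sqrt(2)) - (2) = -4 + 3*sqrt(2).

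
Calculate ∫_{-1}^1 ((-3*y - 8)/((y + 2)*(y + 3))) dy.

Factor the denominator: y**2 + 5*y + 6 = (y + 3)(y + 2).
Partial fractions: (-3*y - 8)/((y + 2)*(y + 3)) = -1/(y + 3) - 2/(y + 2).
An antiderivative is F(y) = -2*log(y + 2) - log(y + 3).
Then F(1) - F(-1) = (-log(36)) - (-log(2)) = -log(18).

-log(18)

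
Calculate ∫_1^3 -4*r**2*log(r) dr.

Integrate by parts once (u = ln r, dv = -4*r**2 dr).
An antiderivative is F(r) = -4*r**3*(3*log(r) - 1)/9.
Then F(3) - F(1) = (12 - 36*log(3)) - (4/9) = 104/9 - 36*log(3).

104/9 - 36*log(3)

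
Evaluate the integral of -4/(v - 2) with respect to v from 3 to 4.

-log(16)

An antiderivative is F(v) = -4*log(v - 2).
Then F(4) - F(3) = (-log(16)) - (0) = -log(16).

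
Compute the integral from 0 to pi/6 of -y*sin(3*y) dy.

-1/9

Integrate by parts once (u = y, dv = -sin(3*y) dy).
An antiderivative is F(y) = y*cos(3*y)/3 - sin(3*y)/9.
Then F(pi/6) - F(0) = (-1/9) - (0) = -1/9.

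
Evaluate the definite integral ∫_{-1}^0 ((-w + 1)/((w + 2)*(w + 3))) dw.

Factor the denominator: w**2 + 5*w + 6 = (w + 3)(w + 2).
Partial fractions: (-w + 1)/((w + 2)*(w + 3)) = -4/(w + 3) + 3/(w + 2).
An antiderivative is F(w) = 3*log(w + 2) - 4*log(w + 3).
Then F(0) - F(-1) = (log(8/81)) - (-log(16)) = -4*log(3) + 7*log(2).

-4*log(3) + 7*log(2)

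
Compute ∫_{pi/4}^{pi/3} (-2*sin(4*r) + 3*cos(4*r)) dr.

An antiderivative is F(r) = 3*sin(4*r)/4 + cos(4*r)/2.
Then F(pi/3) - F(pi/4) = (-3*sqrt(3)/8 - 1/4) - (-1/2) = 1/4 - 3*sqrt(3)/8.

1/4 - 3*sqrt(3)/8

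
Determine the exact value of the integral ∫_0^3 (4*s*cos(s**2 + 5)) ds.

Let u = s**2 + 5, so du = 2*s ds. When s = 0, u = 5; when s = 3, u = 14.
The integral becomes 2·∫ cos(u) du from 5 to 14, with antiderivative 2*sin(u).
Back in s: F(s) = 2*sin(s**2 + 5).
Then F(3) - F(0) = (2*sin(14)) - (2*sin(5)) = -2*sin(5) + 2*sin(14).

-2*sin(5) + 2*sin(14)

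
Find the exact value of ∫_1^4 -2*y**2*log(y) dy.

14 - 256*log(2)/3

Integrate by parts once (u = ln y, dv = -2*y**2 dy).
An antiderivative is F(y) = -2*y**3*(3*log(y) - 1)/9.
Then F(4) - F(1) = (128/9 - 256*log(2)/3) - (2/9) = 14 - 256*log(2)/3.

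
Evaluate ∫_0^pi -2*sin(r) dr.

An antiderivative is F(r) = 2*cos(r).
Then F(pi) - F(0) = (-2) - (2) = -4.

-4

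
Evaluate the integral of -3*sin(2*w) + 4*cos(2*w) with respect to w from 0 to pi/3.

-9/4 + sqrt(3)

An antiderivative is F(w) = 2*sin(2*w) + 3*cos(2*w)/2.
Then F(pi/3) - F(0) = (-3/4 + sqrt(3)) - (3/2) = -9/4 + sqrt(3).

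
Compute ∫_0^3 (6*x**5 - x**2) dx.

720

By the power rule, an antiderivative is F(x) = x**6 - x**3/3.
Then F(3) - F(0) = (720) - (0) = 720.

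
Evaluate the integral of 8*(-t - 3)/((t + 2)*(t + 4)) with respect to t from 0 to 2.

-log(81)

Factor the denominator: t**2 + 6*t + 8 = (t + 4)(t + 2).
Partial fractions: 8*(-t - 3)/((t + 2)*(t + 4)) = -4/(t + 4) - 4/(t + 2).
An antiderivative is F(t) = -4*log(t + 2) - 4*log(t + 4).
Then F(2) - F(0) = (-12*log(2) - 4*log(3)) - (-12*log(2)) = -log(81).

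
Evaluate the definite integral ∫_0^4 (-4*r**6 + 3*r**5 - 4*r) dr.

-51424/7

By the power rule, an antiderivative is F(r) = -4*r**7/7 + r**6/2 - 2*r**2.
Then F(4) - F(0) = (-51424/7) - (0) = -51424/7.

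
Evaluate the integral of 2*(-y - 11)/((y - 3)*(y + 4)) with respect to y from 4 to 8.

-4*log(5) - 2*log(2) + 2*log(3)

Factor the denominator: y**2 + y - 12 = (y + 4)(y - 3).
Partial fractions: 2*(-y - 11)/((y - 3)*(y + 4)) = 2/(y + 4) - 4/(y - 3).
An antiderivative is F(y) = -4*log(y - 3) + 2*log(y + 4).
Then F(8) - F(4) = (-4*log(5) + 2*log(3) + 4*log(2)) - (log(64)) = -4*log(5) - 2*log(2) + 2*log(3).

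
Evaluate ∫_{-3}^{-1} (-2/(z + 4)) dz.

An antiderivative is F(z) = -2*log(z + 4).
Then F(-1) - F(-3) = (-log(9)) - (0) = -log(9).

-log(9)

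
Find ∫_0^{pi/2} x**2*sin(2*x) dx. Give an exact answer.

-1/2 + pi**2/8

Integrate by parts twice (u = x^2, dv = sin(2*x) dx).
An antiderivative is F(x) = -x**2*cos(2*x)/2 + x*sin(2*x)/2 + cos(2*x)/4.
Then F(pi/2) - F(0) = (-1/4 + pi**2/8) - (1/4) = -1/2 + pi**2/8.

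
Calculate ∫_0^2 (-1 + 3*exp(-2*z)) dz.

An antiderivative is F(z) = -z - 3*exp(-2*z)/2.
Then F(2) - F(0) = (-2 - 3*exp(-4)/2) - (-3/2) = (-exp(4) - 3)*exp(-4)/2.

(-exp(4) - 3)*exp(-4)/2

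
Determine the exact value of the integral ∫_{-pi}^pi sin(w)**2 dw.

Use the identity sin^2(w) = (1 - cos(2*w))/2.
An antiderivative is F(w) = w/2 - sin(2*w)/4.
Then F(pi) - F(-pi) = (pi/2) - (-pi/2) = pi.

pi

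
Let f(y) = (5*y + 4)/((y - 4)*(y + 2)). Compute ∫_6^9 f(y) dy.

-7*log(2) + log(11) + 4*log(5)

Factor the denominator: y**2 - 2*y - 8 = (y + 2)(y - 4).
Partial fractions: (5*y + 4)/((y - 4)*(y + 2)) = 1/(y + 2) + 4/(y - 4).
An antiderivative is F(y) = 4*log(y - 4) + log(y + 2).
Then F(9) - F(6) = (log(11) + 4*log(5)) - (7*log(2)) = -7*log(2) + log(11) + 4*log(5).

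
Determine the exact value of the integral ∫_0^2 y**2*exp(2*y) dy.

Integrate by parts twice (u = y^2, dv = exp(2*y) dy).
An antiderivative is F(y) = (2*y**2 - 2*y + 1)*exp(2*y)/4.
Then F(2) - F(0) = (5*exp(4)/4) - (1/4) = -1/4 + 5*exp(4)/4.

-1/4 + 5*exp(4)/4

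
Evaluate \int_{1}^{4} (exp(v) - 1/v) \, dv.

-exp(1) - log(4) + exp(4)

An antiderivative is F(v) = exp(v) - log(v).
Then F(4) - F(1) = (-log(4) + exp(4)) - (exp(1)) = -exp(1) - log(4) + exp(4).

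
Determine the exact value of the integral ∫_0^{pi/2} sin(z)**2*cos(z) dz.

Let u = sin(z), so du = cos(z) dz. When z = 0, u = 0; when z = pi/2, u = 1.
The integral becomes ∫ u**2 du from 0 to 1, with antiderivative u**3/3.
Back in z: F(z) = sin(z)**3/3.
Then F(pi/2) - F(0) = (1/3) - (0) = 1/3.

1/3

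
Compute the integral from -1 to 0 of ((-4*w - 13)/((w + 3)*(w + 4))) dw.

Factor the denominator: w**2 + 7*w + 12 = (w + 4)(w + 3).
Partial fractions: (-4*w - 13)/((w + 3)*(w + 4)) = -3/(w + 4) - 1/(w + 3).
An antiderivative is F(w) = -log(w + 3) - 3*log(w + 4).
Then F(0) - F(-1) = (-6*log(2) - log(3)) - (-log(54)) = log(9/32).

log(9/32)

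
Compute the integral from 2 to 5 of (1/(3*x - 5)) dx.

An antiderivative is F(x) = log(3*x - 5)/3.
Then F(5) - F(2) = (log(10)/3) - (0) = log(10)/3.

log(10)/3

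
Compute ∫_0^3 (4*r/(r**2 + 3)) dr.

log(16)

Let u = r**2 + 3, so du = 2*r dr. When r = 0, u = 3; when r = 3, u = 12.
The integral becomes 2·∫ 1/u du from 3 to 12, with antiderivative 2*log(u).
Back in r: F(r) = 2*log(r**2 + 3).
Then F(3) - F(0) = (2*log(3) + 4*log(2)) - (log(9)) = log(16).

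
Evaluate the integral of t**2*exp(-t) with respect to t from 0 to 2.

Integrate by parts twice (u = t^2, dv = exp(-t) dt).
An antiderivative is F(t) = (-t**2 - 2*t - 2)*exp(-t).
Then F(2) - F(0) = (-10*exp(-2)) - (-2) = 2 - 10*exp(-2).

2 - 10*exp(-2)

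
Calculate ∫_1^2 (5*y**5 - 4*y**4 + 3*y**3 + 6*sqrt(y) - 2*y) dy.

By the power rule, an antiderivative is F(y) = 5*y**6/6 - 4*y**5/5 + 3*y**4/4 + 4*y**(3/2) - y**2.
Then F(2) - F(1) = (8*sqrt(2) + 536/15) - (227/60) = 8*sqrt(2) + 639/20.

8*sqrt(2) + 639/20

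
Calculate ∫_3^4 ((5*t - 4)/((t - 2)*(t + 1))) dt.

Factor the denominator: t**2 - t - 2 = (t + 1)(t - 2).
Partial fractions: (5*t - 4)/((t - 2)*(t + 1)) = 3/(t + 1) + 2/(t - 2).
An antiderivative is F(t) = 2*log(t - 2) + 3*log(t + 1).
Then F(4) - F(3) = (2*log(2) + 3*log(5)) - (log(64)) = -4*log(2) + 3*log(5).

-4*log(2) + 3*log(5)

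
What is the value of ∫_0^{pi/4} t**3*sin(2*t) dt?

Integrate by parts 3 times (u = t^3, dv = sin(2*t) dt).
An antiderivative is F(t) = -t**3*cos(2*t)/2 + 3*t**2*sin(2*t)/4 + 3*t*cos(2*t)/4 - 3*sin(2*t)/8.
Then F(pi/4) - F(0) = (-3/8 + 3*pi**2/64) - (0) = -3/8 + 3*pi**2/64.

-3/8 + 3*pi**2/64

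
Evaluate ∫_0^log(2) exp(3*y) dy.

7/3

Let u = exp(y), so du = exp(y) dy. When y = 0, u = 1; when y = log(2), u = 2.
The integral becomes ∫ u**2 du from 1 to 2, with antiderivative u**3/3.
Back in y: F(y) = exp(3*y)/3.
Then F(log(2)) - F(0) = (8/3) - (1/3) = 7/3.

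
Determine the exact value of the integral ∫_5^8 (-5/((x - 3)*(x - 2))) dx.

Factor the denominator: x**2 - 5*x + 6 = (x - 2)(x - 3).
Partial fractions: -5/((x - 3)*(x - 2)) = 5/(x - 2) - 5/(x - 3).
An antiderivative is F(x) = -5*log(x - 3) + 5*log(x - 2).
Then F(8) - F(5) = (-5*log(5) + 5*log(2) + 5*log(3)) - (-5*log(2) + 5*log(3)) = -5*log(5) + 10*log(2).

-5*log(5) + 10*log(2)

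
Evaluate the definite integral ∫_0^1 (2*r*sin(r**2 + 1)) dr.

Let u = r**2 + 1, so du = 2*r dr. When r = 0, u = 1; when r = 1, u = 2.
The integral becomes ∫ sin(u) du from 1 to 2, with antiderivative -cos(u).
Back in r: F(r) = -cos(r**2 + 1).
Then F(1) - F(0) = (-cos(2)) - (-cos(1)) = -cos(2) + cos(1).

-cos(2) + cos(1)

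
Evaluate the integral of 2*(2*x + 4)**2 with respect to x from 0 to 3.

Let u = 2*x + 4, so du = 2 dx. When x = 0, u = 4; when x = 3, u = 10.
The integral becomes ∫ u**2 du from 4 to 10, with antiderivative u**3/3.
Back in x: F(x) = (2*x + 4)**3/3.
Then F(3) - F(0) = (1000/3) - (64/3) = 312.

312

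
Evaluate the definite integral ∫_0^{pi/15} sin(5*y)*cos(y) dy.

Use the identity sin(5*y)cos(y) = [sin(6*y) + sin(4*y)]/2.
An antiderivative is F(y) = -cos(4*y)/8 - cos(6*y)/12.
Then F(pi/15) - F(0) = (-sqrt(6*sqrt(5) + 30)/64 - sqrt(5)/192 + 1/192) - (-5/24) = -sqrt(6*sqrt(5) + 30)/64 - sqrt(5)/192 + 41/192.

-sqrt(6*sqrt(5) + 30)/64 - sqrt(5)/192 + 41/192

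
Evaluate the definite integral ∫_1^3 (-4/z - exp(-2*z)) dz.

(-8*exp(6)*log(3) - exp(4) + 1)*exp(-6)/2

An antiderivative is F(z) = -4*log(z) + exp(-2*z)/2.
Then F(3) - F(1) = (-4*log(3) + exp(-6)/2) - (exp(-2)/2) = (-8*exp(6)*log(3) - exp(4) + 1)*exp(-6)/2.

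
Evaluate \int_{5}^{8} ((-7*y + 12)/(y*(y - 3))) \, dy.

-9*log(2) + log(5)

Factor the denominator: y**2 - 3*y = y(y - 3).
Partial fractions: (-7*y + 12)/(y*(y - 3)) = -4/y - 3/(y - 3).
An antiderivative is F(y) = -4*log(y) - 3*log(y - 3).
Then F(8) - F(5) = (-12*log(2) - 3*log(5)) - (-4*log(5) - 3*log(2)) = -9*log(2) + log(5).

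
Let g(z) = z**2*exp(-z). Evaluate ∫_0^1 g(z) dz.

Integrate by parts twice (u = z^2, dv = exp(-z) dz).
An antiderivative is F(z) = (-z**2 - 2*z - 2)*exp(-z).
Then F(1) - F(0) = (-5*exp(-1)) - (-2) = 2 - 5*exp(-1).

2 - 5*exp(-1)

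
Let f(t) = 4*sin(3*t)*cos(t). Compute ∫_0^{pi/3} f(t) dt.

9/4

Use the identity sin(3*t)cos(t) = [sin(4*t) + sin(2*t)]/2.
An antiderivative is F(t) = -cos(2*t) - cos(4*t)/2.
Then F(pi/3) - F(0) = (3/4) - (-3/2) = 9/4.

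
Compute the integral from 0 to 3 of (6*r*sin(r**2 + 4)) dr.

Let u = r**2 + 4, so du = 2*r dr. When r = 0, u = 4; when r = 3, u = 13.
The integral becomes 3·∫ sin(u) du from 4 to 13, with antiderivative -3*cos(u).
Back in r: F(r) = -3*cos(r**2 + 4).
Then F(3) - F(0) = (-3*cos(13)) - (-3*cos(4)) = -3*cos(13) + 3*cos(4).

-3*cos(13) + 3*cos(4)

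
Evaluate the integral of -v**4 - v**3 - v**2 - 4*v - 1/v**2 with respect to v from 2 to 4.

-18079/60

By the power rule, an antiderivative is F(v) = -v**5/5 - v**4/4 - v**3/3 - 2*v**2 + 1/v.
Then F(4) - F(2) = (-19313/60) - (-617/30) = -18079/60.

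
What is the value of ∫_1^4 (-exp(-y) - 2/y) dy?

-4*log(2) - exp(-1) + exp(-4)

An antiderivative is F(y) = -2*log(y) + exp(-y).
Then F(4) - F(1) = (-4*log(2) + exp(-4)) - (exp(-1)) = -4*log(2) - exp(-1) + exp(-4).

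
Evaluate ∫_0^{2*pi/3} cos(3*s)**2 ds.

pi/3

Use the identity cos^2(3*s) = (1 + cos(6*s))/2.
An antiderivative is F(s) = s/2 + sin(6*s)/12.
Then F(2*pi/3) - F(0) = (pi/3) - (0) = pi/3.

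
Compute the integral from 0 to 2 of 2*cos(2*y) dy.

Let u = 2*y, so du = 2 dy. When y = 0, u = 0; when y = 2, u = 4.
The integral becomes ∫ cos(u) du from 0 to 4, with antiderivative sin(u).
Back in y: F(y) = sin(2*y).
Then F(2) - F(0) = (sin(4)) - (0) = sin(4).

sin(4)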